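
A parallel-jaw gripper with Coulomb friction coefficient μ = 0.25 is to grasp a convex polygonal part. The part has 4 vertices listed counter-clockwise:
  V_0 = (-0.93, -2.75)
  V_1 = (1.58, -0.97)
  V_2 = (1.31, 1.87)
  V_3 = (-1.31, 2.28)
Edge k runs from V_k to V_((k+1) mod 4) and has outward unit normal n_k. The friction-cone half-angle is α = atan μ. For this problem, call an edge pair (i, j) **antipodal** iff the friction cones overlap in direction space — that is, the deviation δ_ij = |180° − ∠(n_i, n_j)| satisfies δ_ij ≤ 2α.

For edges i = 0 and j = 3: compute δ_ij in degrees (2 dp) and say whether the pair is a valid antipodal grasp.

α = atan 0.25 = 14.04°;  2α = 28.07°
edge 0: e_0 = (+2.51, +1.78);  n_0 = (+0.5785, -0.8157)
edge 3: e_3 = (+0.38, -5.03);  n_3 = (-0.9972, -0.0753)
∠(n_0, n_3) = 121.02°
δ = |180° − 121.02°| = 58.98°
58.98° > 2α = 28.07°  →  invalid

δ = 58.98°, invalid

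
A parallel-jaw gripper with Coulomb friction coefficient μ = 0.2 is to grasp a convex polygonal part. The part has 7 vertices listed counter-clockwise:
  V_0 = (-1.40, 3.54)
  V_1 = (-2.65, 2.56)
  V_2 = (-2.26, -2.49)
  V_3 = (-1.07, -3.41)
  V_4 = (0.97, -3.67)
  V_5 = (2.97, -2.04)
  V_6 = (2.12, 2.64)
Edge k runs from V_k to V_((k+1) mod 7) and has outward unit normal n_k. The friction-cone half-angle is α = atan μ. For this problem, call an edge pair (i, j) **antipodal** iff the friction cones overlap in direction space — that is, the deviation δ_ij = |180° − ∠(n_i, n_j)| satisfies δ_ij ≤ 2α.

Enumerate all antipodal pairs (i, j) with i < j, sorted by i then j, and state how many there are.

α = atan 0.2 = 11.31°;  2α = 22.62°
n_0 = (-0.6170, +0.7870)
n_1 = (-0.9970, -0.0770)
n_2 = (-0.6116, -0.7911)
n_3 = (-0.1264, -0.9920)
n_4 = (+0.6318, -0.7752)
n_5 = (+0.9839, +0.1787)
n_6 = (+0.2477, +0.9688)
  (0,1): δ = 123.68°  ·
  (0,2): δ = 75.80°  ·
  (0,3): δ = 45.36°  ·
  (0,4): δ = 1.08°  ✓
  (0,5): δ = 62.20°  ·
  (0,6): δ = 127.56°  ·
  (1,2): δ = 132.12°  ·
  (1,3): δ = 101.68°  ·
  (1,4): δ = 55.24°  ·
  (1,5): δ = 5.88°  ✓
  (1,6): δ = 71.24°  ·
  (2,3): δ = 149.56°  ·
  (2,4): δ = 103.11°  ·
  (2,5): δ = 42.00°  ·
  (2,6): δ = 23.37°  ·
  (3,4): δ = 133.56°  ·
  (3,5): δ = 72.44°  ·
  (3,6): δ = 7.08°  ✓
  (4,5): δ = 118.89°  ·
  (4,6): δ = 53.52°  ·
  (5,6): δ = 114.64°  ·
antipodal pairs: 3

count = 3; pairs: (0,4), (1,5), (3,6)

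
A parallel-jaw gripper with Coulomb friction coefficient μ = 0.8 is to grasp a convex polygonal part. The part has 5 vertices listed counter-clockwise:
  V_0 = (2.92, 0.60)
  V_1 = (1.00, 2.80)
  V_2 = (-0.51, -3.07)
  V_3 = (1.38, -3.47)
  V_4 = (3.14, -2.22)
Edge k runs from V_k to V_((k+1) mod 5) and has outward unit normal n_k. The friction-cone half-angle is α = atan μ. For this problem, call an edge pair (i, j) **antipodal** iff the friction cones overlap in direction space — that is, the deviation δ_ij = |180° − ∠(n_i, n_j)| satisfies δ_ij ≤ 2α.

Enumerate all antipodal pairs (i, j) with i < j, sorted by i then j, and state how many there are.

α = atan 0.8 = 38.66°;  2α = 77.32°
n_0 = (+0.7534, +0.6575)
n_1 = (-0.9685, +0.2491)
n_2 = (-0.2071, -0.9783)
n_3 = (+0.5790, -0.8153)
n_4 = (+0.9970, +0.0778)
  (0,1): δ = 55.54°  ✓
  (0,2): δ = 36.94°  ✓
  (0,3): δ = 84.27°  ·
  (0,4): δ = 143.35°  ·
  (1,2): δ = 87.52°  ·
  (1,3): δ = 40.19°  ✓
  (1,4): δ = 18.89°  ✓
  (2,3): δ = 132.67°  ·
  (2,4): δ = 73.59°  ✓
  (3,4): δ = 120.92°  ·
antipodal pairs: 5

count = 5; pairs: (0,1), (0,2), (1,3), (1,4), (2,4)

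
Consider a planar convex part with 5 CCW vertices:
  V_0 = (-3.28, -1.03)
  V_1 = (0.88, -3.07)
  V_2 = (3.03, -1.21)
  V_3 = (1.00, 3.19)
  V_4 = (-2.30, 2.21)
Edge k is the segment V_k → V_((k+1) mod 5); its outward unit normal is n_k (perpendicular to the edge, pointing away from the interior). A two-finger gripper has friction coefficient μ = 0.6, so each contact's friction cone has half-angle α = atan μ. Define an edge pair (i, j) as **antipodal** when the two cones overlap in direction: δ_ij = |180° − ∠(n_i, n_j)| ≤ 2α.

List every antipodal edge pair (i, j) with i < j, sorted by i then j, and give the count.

count = 5; pairs: (0,2), (0,3), (1,3), (1,4), (2,4)

α = atan 0.6 = 30.96°;  2α = 61.93°
n_0 = (-0.4403, -0.8979)
n_1 = (+0.6543, -0.7563)
n_2 = (+0.9080, +0.4189)
n_3 = (-0.2847, +0.9586)
n_4 = (-0.9572, +0.2895)
  (0,1): δ = 113.01°  ·
  (0,2): δ = 39.11°  ✓
  (0,3): δ = 42.66°  ✓
  (0,4): δ = 99.29°  ·
  (1,2): δ = 106.10°  ·
  (1,3): δ = 24.32°  ✓
  (1,4): δ = 32.31°  ✓
  (2,3): δ = 98.23°  ·
  (2,4): δ = 41.60°  ✓
  (3,4): δ = 123.37°  ·
antipodal pairs: 5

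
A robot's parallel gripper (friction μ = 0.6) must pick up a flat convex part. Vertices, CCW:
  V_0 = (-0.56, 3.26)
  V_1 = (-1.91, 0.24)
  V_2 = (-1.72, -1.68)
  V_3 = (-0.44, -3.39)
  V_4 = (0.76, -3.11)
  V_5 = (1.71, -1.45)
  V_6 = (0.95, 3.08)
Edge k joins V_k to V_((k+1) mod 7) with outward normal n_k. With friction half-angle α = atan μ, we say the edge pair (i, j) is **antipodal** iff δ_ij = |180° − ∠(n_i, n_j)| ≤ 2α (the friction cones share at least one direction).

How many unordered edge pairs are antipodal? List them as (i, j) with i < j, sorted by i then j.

α = atan 0.6 = 30.96°;  2α = 61.93°
n_0 = (-0.9129, +0.4081)
n_1 = (-0.9951, -0.0985)
n_2 = (-0.8006, -0.5993)
n_3 = (+0.2272, -0.9738)
n_4 = (+0.8679, -0.4967)
n_5 = (+0.9862, +0.1655)
n_6 = (+0.1184, +0.9930)
  (0,1): δ = 150.26°  ·
  (0,2): δ = 119.10°  ·
  (0,3): δ = 52.78°  ✓
  (0,4): δ = 5.70°  ✓
  (0,5): δ = 33.61°  ✓
  (0,6): δ = 107.29°  ·
  (1,2): δ = 148.84°  ·
  (1,3): δ = 82.52°  ·
  (1,4): δ = 35.43°  ✓
  (1,5): δ = 3.87°  ✓
  (1,6): δ = 77.55°  ·
  (2,3): δ = 113.68°  ·
  (2,4): δ = 66.60°  ·
  (2,5): δ = 27.29°  ✓
  (2,6): δ = 46.39°  ✓
  (3,4): δ = 132.92°  ·
  (3,5): δ = 93.61°  ·
  (3,6): δ = 19.93°  ✓
  (4,5): δ = 140.69°  ·
  (4,6): δ = 67.02°  ·
  (5,6): δ = 106.32°  ·
antipodal pairs: 8

count = 8; pairs: (0,3), (0,4), (0,5), (1,4), (1,5), (2,5), (2,6), (3,6)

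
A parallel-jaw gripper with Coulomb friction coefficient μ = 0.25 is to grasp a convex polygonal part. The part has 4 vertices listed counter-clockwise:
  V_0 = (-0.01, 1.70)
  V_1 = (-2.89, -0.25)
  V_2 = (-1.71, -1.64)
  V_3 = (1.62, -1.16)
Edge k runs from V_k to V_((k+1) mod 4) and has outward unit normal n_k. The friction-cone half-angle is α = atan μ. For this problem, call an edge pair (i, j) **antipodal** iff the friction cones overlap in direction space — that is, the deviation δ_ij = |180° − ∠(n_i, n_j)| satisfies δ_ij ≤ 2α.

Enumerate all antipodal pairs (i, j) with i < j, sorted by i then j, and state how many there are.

count = 2; pairs: (0,2), (1,3)

α = atan 0.25 = 14.04°;  2α = 28.07°
n_0 = (-0.5607, +0.8280)
n_1 = (-0.7623, -0.6472)
n_2 = (+0.1427, -0.9898)
n_3 = (+0.8688, +0.4952)
  (0,1): δ = 83.77°  ·
  (0,2): δ = 25.90°  ✓
  (0,3): δ = 85.58°  ·
  (1,2): δ = 122.13°  ·
  (1,3): δ = 10.65°  ✓
  (2,3): δ = 68.52°  ·
antipodal pairs: 2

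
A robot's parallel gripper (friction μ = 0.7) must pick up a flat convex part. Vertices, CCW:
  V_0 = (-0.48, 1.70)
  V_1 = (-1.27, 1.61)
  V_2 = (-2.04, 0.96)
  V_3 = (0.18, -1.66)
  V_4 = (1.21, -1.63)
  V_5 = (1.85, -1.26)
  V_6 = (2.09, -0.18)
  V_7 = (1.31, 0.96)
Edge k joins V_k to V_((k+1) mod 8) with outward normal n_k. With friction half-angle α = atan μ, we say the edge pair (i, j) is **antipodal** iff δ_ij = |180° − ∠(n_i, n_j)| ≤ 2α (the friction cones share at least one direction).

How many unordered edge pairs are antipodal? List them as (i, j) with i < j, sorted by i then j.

α = atan 0.7 = 34.99°;  2α = 69.98°
n_0 = (-0.1132, +0.9936)
n_1 = (-0.6451, +0.7641)
n_2 = (-0.7629, -0.6465)
n_3 = (+0.0291, -0.9996)
n_4 = (+0.5005, -0.8657)
n_5 = (+0.9762, -0.2169)
n_6 = (+0.8253, +0.5647)
n_7 = (+0.3820, +0.9241)
  (0,1): δ = 146.33°  ·
  (0,2): δ = 56.22°  ✓
  (0,3): δ = 4.83°  ✓
  (0,4): δ = 23.53°  ✓
  (0,5): δ = 70.97°  ·
  (0,6): δ = 117.88°  ·
  (0,7): δ = 151.04°  ·
  (1,2): δ = 89.89°  ·
  (1,3): δ = 38.50°  ✓
  (1,4): δ = 10.14°  ✓
  (1,5): δ = 37.30°  ✓
  (1,6): δ = 84.21°  ·
  (1,7): δ = 117.37°  ·
  (2,3): δ = 128.61°  ·
  (2,4): δ = 100.24°  ·
  (2,5): δ = 52.80°  ✓
  (2,6): δ = 5.90°  ✓
  (2,7): δ = 27.26°  ✓
  (3,4): δ = 151.64°  ·
  (3,5): δ = 104.20°  ·
  (3,6): δ = 57.29°  ✓
  (3,7): δ = 24.13°  ✓
  (4,5): δ = 132.56°  ·
  (4,6): δ = 85.65°  ·
  (4,7): δ = 52.49°  ✓
  (5,6): δ = 133.09°  ·
  (5,7): δ = 99.93°  ·
  (6,7): δ = 146.84°  ·
antipodal pairs: 12

count = 12; pairs: (0,2), (0,3), (0,4), (1,3), (1,4), (1,5), (2,5), (2,6), (2,7), (3,6), (3,7), (4,7)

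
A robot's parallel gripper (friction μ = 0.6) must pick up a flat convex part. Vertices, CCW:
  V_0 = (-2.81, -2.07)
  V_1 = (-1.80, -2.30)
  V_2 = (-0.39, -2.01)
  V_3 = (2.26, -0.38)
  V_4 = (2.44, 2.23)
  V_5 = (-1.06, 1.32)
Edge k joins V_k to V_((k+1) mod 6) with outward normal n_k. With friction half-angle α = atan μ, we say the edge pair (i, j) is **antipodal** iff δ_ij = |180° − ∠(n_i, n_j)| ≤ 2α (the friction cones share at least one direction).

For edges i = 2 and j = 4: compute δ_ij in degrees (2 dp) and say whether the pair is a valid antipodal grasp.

δ = 17.02°, valid

α = atan 0.6 = 30.96°;  2α = 61.93°
edge 2: e_2 = (+2.65, +1.63);  n_2 = (+0.5239, -0.8518)
edge 4: e_4 = (-3.50, -0.91);  n_4 = (-0.2516, +0.9678)
∠(n_2, n_4) = 162.98°
δ = |180° − 162.98°| = 17.02°
17.02° ≤ 2α = 61.93°  →  valid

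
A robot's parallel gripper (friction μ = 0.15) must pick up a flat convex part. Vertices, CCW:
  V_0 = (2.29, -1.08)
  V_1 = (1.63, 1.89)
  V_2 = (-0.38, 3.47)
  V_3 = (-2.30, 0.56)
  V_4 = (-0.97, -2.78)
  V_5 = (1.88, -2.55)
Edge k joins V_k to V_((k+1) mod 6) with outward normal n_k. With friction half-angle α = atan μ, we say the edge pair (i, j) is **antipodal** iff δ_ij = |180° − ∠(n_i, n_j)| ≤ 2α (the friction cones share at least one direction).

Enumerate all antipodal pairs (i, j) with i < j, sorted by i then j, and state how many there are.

α = atan 0.15 = 8.53°;  2α = 17.06°
n_0 = (+0.9762, +0.2169)
n_1 = (+0.6180, +0.7862)
n_2 = (-0.8347, +0.5507)
n_3 = (-0.9291, -0.3700)
n_4 = (+0.0804, -0.9968)
n_5 = (+0.9632, -0.2687)
  (0,1): δ = 140.70°  ·
  (0,2): δ = 45.95°  ·
  (0,3): δ = 9.18°  ✓
  (0,4): δ = 82.09°  ·
  (0,5): δ = 151.89°  ·
  (1,2): δ = 85.25°  ·
  (1,3): δ = 30.12°  ·
  (1,4): δ = 42.78°  ·
  (1,5): δ = 112.59°  ·
  (2,3): δ = 124.87°  ·
  (2,4): δ = 51.97°  ·
  (2,5): δ = 17.83°  ·
  (3,4): δ = 107.10°  ·
  (3,5): δ = 37.30°  ·
  (4,5): δ = 110.20°  ·
antipodal pairs: 1

count = 1; pairs: (0,3)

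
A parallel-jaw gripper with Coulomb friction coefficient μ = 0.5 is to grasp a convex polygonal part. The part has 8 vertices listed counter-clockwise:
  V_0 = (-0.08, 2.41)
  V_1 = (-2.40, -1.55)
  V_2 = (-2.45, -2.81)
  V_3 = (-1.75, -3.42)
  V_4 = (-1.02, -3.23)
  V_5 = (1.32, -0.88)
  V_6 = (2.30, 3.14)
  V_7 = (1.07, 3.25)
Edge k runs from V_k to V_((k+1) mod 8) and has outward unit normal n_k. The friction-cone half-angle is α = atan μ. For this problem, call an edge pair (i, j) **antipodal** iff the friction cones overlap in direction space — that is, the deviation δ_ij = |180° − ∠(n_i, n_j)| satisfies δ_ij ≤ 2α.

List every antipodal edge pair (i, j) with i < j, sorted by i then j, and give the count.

count = 11; pairs: (0,3), (0,4), (0,5), (1,4), (1,5), (2,6), (3,6), (3,7), (4,6), (4,7), (5,7)

α = atan 0.5 = 26.57°;  2α = 53.13°
n_0 = (-0.8628, +0.5055)
n_1 = (-0.9992, +0.0397)
n_2 = (-0.6570, -0.7539)
n_3 = (+0.2519, -0.9678)
n_4 = (+0.7086, -0.7056)
n_5 = (+0.9715, -0.2368)
n_6 = (+0.0891, +0.9960)
n_7 = (-0.5898, +0.8075)
  (0,1): δ = 151.91°  ·
  (0,2): δ = 100.71°  ·
  (0,3): δ = 45.05°  ✓
  (0,4): δ = 14.51°  ✓
  (0,5): δ = 16.66°  ✓
  (0,6): δ = 115.25°  ·
  (0,7): δ = 156.51°  ·
  (1,2): δ = 128.80°  ·
  (1,3): δ = 73.14°  ·
  (1,4): δ = 42.61°  ✓
  (1,5): δ = 11.43°  ✓
  (1,6): δ = 87.16°  ·
  (1,7): δ = 128.42°  ·
  (2,3): δ = 124.34°  ·
  (2,4): δ = 93.81°  ·
  (2,5): δ = 62.63°  ·
  (2,6): δ = 35.96°  ✓
  (2,7): δ = 77.22°  ·
  (3,4): δ = 149.47°  ·
  (3,5): δ = 118.29°  ·
  (3,6): δ = 19.70°  ✓
  (3,7): δ = 21.56°  ✓
  (4,5): δ = 148.82°  ·
  (4,6): δ = 50.23°  ✓
  (4,7): δ = 8.98°  ✓
  (5,6): δ = 81.41°  ·
  (5,7): δ = 40.15°  ✓
  (6,7): δ = 138.74°  ·
antipodal pairs: 11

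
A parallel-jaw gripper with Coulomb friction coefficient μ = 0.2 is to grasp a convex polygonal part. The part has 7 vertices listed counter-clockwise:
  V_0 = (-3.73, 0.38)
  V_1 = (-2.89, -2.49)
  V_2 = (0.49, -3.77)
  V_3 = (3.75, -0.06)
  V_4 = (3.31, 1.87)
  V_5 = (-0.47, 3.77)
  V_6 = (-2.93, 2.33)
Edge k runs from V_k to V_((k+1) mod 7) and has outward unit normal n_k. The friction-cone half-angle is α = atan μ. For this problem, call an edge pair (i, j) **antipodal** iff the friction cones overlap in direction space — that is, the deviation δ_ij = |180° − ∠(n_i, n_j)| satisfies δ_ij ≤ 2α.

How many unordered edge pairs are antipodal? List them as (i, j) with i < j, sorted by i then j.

α = atan 0.2 = 11.31°;  2α = 22.62°
n_0 = (-0.9597, -0.2809)
n_1 = (-0.3542, -0.9352)
n_2 = (+0.7512, -0.6601)
n_3 = (+0.9750, +0.2223)
n_4 = (+0.4491, +0.8935)
n_5 = (-0.5052, +0.8630)
n_6 = (-0.9252, +0.3796)
  (0,1): δ = 127.06°  ·
  (0,2): δ = 57.62°  ·
  (0,3): δ = 3.47°  ✓
  (0,4): δ = 47.00°  ·
  (0,5): δ = 104.03°  ·
  (0,6): δ = 141.38°  ·
  (1,2): δ = 110.56°  ·
  (1,3): δ = 56.42°  ·
  (1,4): δ = 5.94°  ✓
  (1,5): δ = 51.08°  ·
  (1,6): δ = 88.44°  ·
  (2,3): δ = 125.85°  ·
  (2,4): δ = 75.38°  ·
  (2,5): δ = 18.35°  ✓
  (2,6): δ = 19.00°  ✓
  (3,4): δ = 129.53°  ·
  (3,5): δ = 72.50°  ·
  (3,6): δ = 35.15°  ·
  (4,5): δ = 122.97°  ·
  (4,6): δ = 85.62°  ·
  (5,6): δ = 142.65°  ·
antipodal pairs: 4

count = 4; pairs: (0,3), (1,4), (2,5), (2,6)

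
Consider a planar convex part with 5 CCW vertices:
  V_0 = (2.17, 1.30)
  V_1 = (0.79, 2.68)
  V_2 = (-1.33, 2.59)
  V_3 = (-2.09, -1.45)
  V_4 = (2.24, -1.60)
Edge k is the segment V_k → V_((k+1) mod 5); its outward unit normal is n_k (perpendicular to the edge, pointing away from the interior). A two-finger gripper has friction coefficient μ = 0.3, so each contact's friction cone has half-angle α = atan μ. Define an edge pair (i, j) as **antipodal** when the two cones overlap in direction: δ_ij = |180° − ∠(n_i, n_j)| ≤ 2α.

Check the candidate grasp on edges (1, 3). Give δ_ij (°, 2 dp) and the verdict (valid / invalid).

α = atan 0.3 = 16.70°;  2α = 33.40°
edge 1: e_1 = (-2.12, -0.09);  n_1 = (-0.0424, +0.9991)
edge 3: e_3 = (+4.33, -0.15);  n_3 = (-0.0346, -0.9994)
∠(n_1, n_3) = 175.59°
δ = |180° − 175.59°| = 4.41°
4.41° ≤ 2α = 33.40°  →  valid

δ = 4.41°, valid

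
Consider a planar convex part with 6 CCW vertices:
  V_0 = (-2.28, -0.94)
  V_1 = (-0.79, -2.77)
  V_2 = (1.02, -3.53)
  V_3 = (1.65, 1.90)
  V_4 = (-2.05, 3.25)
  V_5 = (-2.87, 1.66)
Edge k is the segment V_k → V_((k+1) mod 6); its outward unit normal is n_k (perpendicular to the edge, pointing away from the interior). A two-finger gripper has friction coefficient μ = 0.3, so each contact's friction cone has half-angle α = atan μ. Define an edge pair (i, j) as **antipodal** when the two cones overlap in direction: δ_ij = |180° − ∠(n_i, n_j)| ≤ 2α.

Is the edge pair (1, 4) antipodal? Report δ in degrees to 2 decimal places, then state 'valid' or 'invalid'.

δ = 85.50°, invalid

α = atan 0.3 = 16.70°;  2α = 33.40°
edge 1: e_1 = (+1.81, -0.76);  n_1 = (-0.3871, -0.9220)
edge 4: e_4 = (-0.82, -1.59);  n_4 = (-0.8888, +0.4584)
∠(n_1, n_4) = 94.50°
δ = |180° − 94.50°| = 85.50°
85.50° > 2α = 33.40°  →  invalid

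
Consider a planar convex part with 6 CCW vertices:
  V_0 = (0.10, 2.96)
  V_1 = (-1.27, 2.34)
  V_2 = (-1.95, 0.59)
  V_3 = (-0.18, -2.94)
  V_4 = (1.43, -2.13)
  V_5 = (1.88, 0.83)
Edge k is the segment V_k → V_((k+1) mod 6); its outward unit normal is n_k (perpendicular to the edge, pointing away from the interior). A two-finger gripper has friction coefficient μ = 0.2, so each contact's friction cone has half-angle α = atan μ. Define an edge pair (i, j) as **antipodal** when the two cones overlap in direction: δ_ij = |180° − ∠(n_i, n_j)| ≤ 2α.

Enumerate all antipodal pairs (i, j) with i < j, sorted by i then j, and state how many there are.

α = atan 0.2 = 11.31°;  2α = 22.62°
n_0 = (-0.4123, +0.9110)
n_1 = (-0.9321, +0.3622)
n_2 = (-0.8939, -0.4482)
n_3 = (+0.4494, -0.8933)
n_4 = (+0.9886, -0.1503)
n_5 = (+0.7673, +0.6412)
  (0,1): δ = 135.58°  ·
  (0,2): δ = 87.72°  ·
  (0,3): δ = 2.36°  ✓
  (0,4): δ = 57.01°  ·
  (0,5): δ = 105.54°  ·
  (1,2): δ = 132.14°  ·
  (1,3): δ = 42.06°  ·
  (1,4): δ = 12.59°  ✓
  (1,5): δ = 61.12°  ·
  (2,3): δ = 89.92°  ·
  (2,4): δ = 35.27°  ·
  (2,5): δ = 13.25°  ✓
  (3,4): δ = 125.35°  ·
  (3,5): δ = 76.82°  ·
  (4,5): δ = 131.47°  ·
antipodal pairs: 3

count = 3; pairs: (0,3), (1,4), (2,5)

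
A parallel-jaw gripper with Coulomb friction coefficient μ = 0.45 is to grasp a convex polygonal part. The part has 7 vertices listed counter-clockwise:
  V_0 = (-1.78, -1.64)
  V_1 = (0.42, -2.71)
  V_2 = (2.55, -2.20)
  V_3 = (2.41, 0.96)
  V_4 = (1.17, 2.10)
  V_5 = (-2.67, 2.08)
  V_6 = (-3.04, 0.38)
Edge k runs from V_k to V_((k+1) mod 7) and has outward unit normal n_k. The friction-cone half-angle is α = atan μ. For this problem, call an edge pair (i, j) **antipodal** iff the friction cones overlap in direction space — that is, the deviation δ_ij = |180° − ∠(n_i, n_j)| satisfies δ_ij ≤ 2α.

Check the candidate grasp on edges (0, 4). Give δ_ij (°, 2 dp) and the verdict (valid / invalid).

δ = 26.24°, valid

α = atan 0.45 = 24.23°;  2α = 48.46°
edge 0: e_0 = (+2.20, -1.07);  n_0 = (-0.4374, -0.8993)
edge 4: e_4 = (-3.84, -0.02);  n_4 = (-0.0052, +1.0000)
∠(n_0, n_4) = 153.76°
δ = |180° − 153.76°| = 26.24°
26.24° ≤ 2α = 48.46°  →  valid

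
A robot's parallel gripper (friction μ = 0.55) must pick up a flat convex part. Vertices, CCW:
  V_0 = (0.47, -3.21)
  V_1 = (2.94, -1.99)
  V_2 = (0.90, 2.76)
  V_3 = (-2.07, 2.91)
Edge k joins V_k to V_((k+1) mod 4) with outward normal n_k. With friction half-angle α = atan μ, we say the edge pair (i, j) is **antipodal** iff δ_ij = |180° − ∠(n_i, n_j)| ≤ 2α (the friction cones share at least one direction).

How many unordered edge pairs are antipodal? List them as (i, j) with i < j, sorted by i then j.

count = 2; pairs: (0,2), (1,3)

α = atan 0.55 = 28.81°;  2α = 57.62°
n_0 = (+0.4429, -0.8966)
n_1 = (+0.9188, +0.3946)
n_2 = (+0.0504, +0.9987)
n_3 = (-0.9236, -0.3833)
  (0,1): δ = 93.04°  ·
  (0,2): δ = 29.18°  ✓
  (0,3): δ = 86.25°  ·
  (1,2): δ = 116.13°  ·
  (1,3): δ = 0.70°  ✓
  (2,3): δ = 64.57°  ·
antipodal pairs: 2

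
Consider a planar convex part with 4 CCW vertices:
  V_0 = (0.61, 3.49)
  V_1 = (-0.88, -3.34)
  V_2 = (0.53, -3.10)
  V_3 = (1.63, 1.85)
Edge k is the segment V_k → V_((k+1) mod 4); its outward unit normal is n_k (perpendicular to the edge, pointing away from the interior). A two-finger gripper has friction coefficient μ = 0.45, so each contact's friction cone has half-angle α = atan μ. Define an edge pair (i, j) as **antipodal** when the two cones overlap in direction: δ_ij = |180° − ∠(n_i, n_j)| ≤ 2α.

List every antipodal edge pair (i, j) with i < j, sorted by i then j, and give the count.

α = atan 0.45 = 24.23°;  2α = 48.46°
n_0 = (-0.9770, +0.2131)
n_1 = (+0.1678, -0.9858)
n_2 = (+0.9762, -0.2169)
n_3 = (+0.8492, +0.5281)
  (0,1): δ = 68.03°  ·
  (0,2): δ = 0.22°  ✓
  (0,3): δ = 44.19°  ✓
  (1,2): δ = 112.19°  ·
  (1,3): δ = 67.78°  ·
  (2,3): δ = 135.59°  ·
antipodal pairs: 2

count = 2; pairs: (0,2), (0,3)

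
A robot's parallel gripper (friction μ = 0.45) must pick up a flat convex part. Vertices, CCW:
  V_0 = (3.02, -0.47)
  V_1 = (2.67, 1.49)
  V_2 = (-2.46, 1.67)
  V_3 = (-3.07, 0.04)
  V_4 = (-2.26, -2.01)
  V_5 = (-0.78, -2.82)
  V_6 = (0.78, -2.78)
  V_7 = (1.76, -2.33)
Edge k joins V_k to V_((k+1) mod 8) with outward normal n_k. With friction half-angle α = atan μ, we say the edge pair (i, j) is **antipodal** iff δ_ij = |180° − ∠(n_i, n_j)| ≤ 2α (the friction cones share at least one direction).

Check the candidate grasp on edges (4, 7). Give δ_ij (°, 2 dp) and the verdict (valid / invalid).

α = atan 0.45 = 24.23°;  2α = 48.46°
edge 4: e_4 = (+1.48, -0.81);  n_4 = (-0.4801, -0.8772)
edge 7: e_7 = (+1.26, +1.86);  n_7 = (+0.8279, -0.5608)
∠(n_4, n_7) = 84.58°
δ = |180° − 84.58°| = 95.42°
95.42° > 2α = 48.46°  →  invalid

δ = 95.42°, invalid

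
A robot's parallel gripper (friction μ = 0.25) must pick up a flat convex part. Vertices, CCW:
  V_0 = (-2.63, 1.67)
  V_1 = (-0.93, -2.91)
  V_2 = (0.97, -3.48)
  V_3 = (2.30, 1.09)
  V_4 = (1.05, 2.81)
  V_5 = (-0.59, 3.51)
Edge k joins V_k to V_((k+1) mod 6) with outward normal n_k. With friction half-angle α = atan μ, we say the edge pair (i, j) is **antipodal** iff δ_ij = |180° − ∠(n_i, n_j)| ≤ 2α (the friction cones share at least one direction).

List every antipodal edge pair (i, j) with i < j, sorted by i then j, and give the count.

α = atan 0.25 = 14.04°;  2α = 28.07°
n_0 = (-0.9375, -0.3480)
n_1 = (-0.2873, -0.9578)
n_2 = (+0.9602, -0.2794)
n_3 = (+0.8089, +0.5879)
n_4 = (+0.3926, +0.9197)
n_5 = (-0.6698, +0.7426)
  (0,1): δ = 127.06°  ·
  (0,2): δ = 36.59°  ·
  (0,3): δ = 15.64°  ✓
  (0,4): δ = 46.52°  ·
  (0,5): δ = 111.69°  ·
  (1,2): δ = 89.53°  ·
  (1,3): δ = 37.29°  ·
  (1,4): δ = 6.41°  ✓
  (1,5): δ = 58.75°  ·
  (2,3): δ = 127.77°  ·
  (2,4): δ = 96.89°  ·
  (2,5): δ = 31.72°  ·
  (3,4): δ = 149.12°  ·
  (3,5): δ = 83.96°  ·
  (4,5): δ = 114.84°  ·
antipodal pairs: 2

count = 2; pairs: (0,3), (1,4)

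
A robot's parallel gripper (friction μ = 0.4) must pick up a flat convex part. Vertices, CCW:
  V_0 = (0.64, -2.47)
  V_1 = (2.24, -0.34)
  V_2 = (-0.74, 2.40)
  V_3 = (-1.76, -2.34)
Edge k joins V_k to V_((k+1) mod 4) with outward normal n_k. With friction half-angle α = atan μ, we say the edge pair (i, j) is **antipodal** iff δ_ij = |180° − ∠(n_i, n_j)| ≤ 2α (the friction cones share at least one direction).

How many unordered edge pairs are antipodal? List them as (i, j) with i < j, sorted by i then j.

count = 2; pairs: (0,2), (1,3)

α = atan 0.4 = 21.80°;  2α = 43.60°
n_0 = (+0.7995, -0.6006)
n_1 = (+0.6768, +0.7361)
n_2 = (-0.9776, +0.2104)
n_3 = (-0.0541, -0.9985)
  (0,1): δ = 95.68°  ·
  (0,2): δ = 24.77°  ✓
  (0,3): δ = 123.81°  ·
  (1,2): δ = 59.55°  ·
  (1,3): δ = 39.50°  ✓
  (2,3): δ = 80.96°  ·
antipodal pairs: 2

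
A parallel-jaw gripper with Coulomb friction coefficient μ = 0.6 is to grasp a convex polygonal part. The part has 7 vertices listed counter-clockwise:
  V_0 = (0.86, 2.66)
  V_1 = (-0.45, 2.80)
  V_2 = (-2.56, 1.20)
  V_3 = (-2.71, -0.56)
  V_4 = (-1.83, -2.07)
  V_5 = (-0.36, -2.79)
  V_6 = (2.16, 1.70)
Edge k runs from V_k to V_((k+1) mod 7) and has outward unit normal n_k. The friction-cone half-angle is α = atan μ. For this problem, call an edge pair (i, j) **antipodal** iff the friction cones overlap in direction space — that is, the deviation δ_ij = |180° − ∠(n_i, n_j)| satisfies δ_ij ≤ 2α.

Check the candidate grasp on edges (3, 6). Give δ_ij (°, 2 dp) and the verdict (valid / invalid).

α = atan 0.6 = 30.96°;  2α = 61.93°
edge 3: e_3 = (+0.88, -1.51);  n_3 = (-0.8640, -0.5035)
edge 6: e_6 = (-1.30, +0.96);  n_6 = (+0.5940, +0.8044)
∠(n_3, n_6) = 156.68°
δ = |180° − 156.68°| = 23.32°
23.32° ≤ 2α = 61.93°  →  valid

δ = 23.32°, valid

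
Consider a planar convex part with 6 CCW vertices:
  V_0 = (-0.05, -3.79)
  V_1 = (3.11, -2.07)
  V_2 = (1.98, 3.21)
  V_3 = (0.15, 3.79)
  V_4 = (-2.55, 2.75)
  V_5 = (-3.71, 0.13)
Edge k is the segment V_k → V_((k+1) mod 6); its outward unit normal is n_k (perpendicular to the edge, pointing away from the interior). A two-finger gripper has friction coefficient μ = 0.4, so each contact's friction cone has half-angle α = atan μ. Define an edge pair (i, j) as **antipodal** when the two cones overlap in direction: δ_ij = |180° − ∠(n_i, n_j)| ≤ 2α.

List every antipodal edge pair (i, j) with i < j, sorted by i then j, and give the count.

count = 5; pairs: (0,3), (0,4), (1,4), (1,5), (2,5)

α = atan 0.4 = 21.80°;  2α = 43.60°
n_0 = (+0.4781, -0.8783)
n_1 = (+0.9779, +0.2093)
n_2 = (+0.3021, +0.9533)
n_3 = (-0.3594, +0.9332)
n_4 = (-0.9144, +0.4048)
n_5 = (-0.7309, -0.6825)
  (0,1): δ = 106.48°  ·
  (0,2): δ = 46.15°  ·
  (0,3): δ = 7.49°  ✓
  (0,4): δ = 37.56°  ✓
  (0,5): δ = 104.48°  ·
  (1,2): δ = 119.67°  ·
  (1,3): δ = 81.01°  ·
  (1,4): δ = 35.96°  ✓
  (1,5): δ = 30.96°  ✓
  (2,3): δ = 141.35°  ·
  (2,4): δ = 96.30°  ·
  (2,5): δ = 29.38°  ✓
  (3,4): δ = 134.95°  ·
  (3,5): δ = 68.03°  ·
  (4,5): δ = 113.08°  ·
antipodal pairs: 5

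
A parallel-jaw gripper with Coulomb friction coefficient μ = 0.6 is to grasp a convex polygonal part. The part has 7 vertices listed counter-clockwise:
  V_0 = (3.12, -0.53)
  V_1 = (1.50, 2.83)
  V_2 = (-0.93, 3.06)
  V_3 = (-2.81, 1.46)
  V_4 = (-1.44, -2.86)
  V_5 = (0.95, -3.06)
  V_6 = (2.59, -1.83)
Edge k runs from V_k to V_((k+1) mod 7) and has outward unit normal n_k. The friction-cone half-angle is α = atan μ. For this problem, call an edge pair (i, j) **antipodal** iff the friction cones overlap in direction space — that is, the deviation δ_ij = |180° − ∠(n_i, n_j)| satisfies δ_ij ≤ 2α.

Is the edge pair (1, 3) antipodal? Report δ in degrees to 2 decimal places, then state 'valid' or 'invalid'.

α = atan 0.6 = 30.96°;  2α = 61.93°
edge 1: e_1 = (-2.43, +0.23);  n_1 = (+0.0942, +0.9956)
edge 3: e_3 = (+1.37, -4.32);  n_3 = (-0.9532, -0.3023)
∠(n_1, n_3) = 113.00°
δ = |180° − 113.00°| = 67.00°
67.00° > 2α = 61.93°  →  invalid

δ = 67.00°, invalid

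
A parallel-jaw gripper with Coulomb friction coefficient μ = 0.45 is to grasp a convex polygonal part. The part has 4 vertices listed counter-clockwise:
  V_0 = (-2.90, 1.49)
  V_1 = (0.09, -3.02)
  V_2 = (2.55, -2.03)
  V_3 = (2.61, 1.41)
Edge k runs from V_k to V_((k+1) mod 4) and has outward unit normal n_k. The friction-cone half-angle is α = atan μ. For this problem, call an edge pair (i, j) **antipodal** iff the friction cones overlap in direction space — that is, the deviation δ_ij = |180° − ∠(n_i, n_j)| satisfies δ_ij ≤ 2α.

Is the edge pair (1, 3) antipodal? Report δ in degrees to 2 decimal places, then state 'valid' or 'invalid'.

δ = 22.75°, valid

α = atan 0.45 = 24.23°;  2α = 48.46°
edge 1: e_1 = (+2.46, +0.99);  n_1 = (+0.3733, -0.9277)
edge 3: e_3 = (-5.51, +0.08);  n_3 = (+0.0145, +0.9999)
∠(n_1, n_3) = 157.25°
δ = |180° − 157.25°| = 22.75°
22.75° ≤ 2α = 48.46°  →  valid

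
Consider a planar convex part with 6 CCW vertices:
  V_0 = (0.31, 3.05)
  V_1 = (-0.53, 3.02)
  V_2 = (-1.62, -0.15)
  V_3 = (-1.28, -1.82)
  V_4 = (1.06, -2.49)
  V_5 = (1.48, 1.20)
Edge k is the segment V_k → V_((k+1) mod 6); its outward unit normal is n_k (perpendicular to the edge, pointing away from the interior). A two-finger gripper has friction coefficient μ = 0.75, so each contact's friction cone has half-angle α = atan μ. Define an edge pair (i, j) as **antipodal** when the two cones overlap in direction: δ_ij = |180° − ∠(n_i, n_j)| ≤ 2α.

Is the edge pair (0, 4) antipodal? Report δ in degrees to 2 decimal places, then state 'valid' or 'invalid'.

δ = 81.46°, invalid

α = atan 0.75 = 36.87°;  2α = 73.74°
edge 0: e_0 = (-0.84, -0.03);  n_0 = (-0.0357, +0.9994)
edge 4: e_4 = (+0.42, +3.69);  n_4 = (+0.9936, -0.1131)
∠(n_0, n_4) = 98.54°
δ = |180° − 98.54°| = 81.46°
81.46° > 2α = 73.74°  →  invalid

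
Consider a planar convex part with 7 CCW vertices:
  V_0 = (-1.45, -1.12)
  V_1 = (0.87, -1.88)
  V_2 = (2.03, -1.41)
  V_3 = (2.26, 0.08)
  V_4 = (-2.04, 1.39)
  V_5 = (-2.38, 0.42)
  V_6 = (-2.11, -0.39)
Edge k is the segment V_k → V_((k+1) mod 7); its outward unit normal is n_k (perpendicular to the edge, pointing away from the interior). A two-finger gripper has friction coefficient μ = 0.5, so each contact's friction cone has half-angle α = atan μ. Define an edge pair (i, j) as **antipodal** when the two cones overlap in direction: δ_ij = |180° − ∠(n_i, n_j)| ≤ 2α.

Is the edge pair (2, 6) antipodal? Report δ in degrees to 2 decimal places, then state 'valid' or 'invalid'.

δ = 50.89°, valid

α = atan 0.5 = 26.57°;  2α = 53.13°
edge 2: e_2 = (+0.23, +1.49);  n_2 = (+0.9883, -0.1526)
edge 6: e_6 = (+0.66, -0.73);  n_6 = (-0.7418, -0.6706)
∠(n_2, n_6) = 129.11°
δ = |180° − 129.11°| = 50.89°
50.89° ≤ 2α = 53.13°  →  valid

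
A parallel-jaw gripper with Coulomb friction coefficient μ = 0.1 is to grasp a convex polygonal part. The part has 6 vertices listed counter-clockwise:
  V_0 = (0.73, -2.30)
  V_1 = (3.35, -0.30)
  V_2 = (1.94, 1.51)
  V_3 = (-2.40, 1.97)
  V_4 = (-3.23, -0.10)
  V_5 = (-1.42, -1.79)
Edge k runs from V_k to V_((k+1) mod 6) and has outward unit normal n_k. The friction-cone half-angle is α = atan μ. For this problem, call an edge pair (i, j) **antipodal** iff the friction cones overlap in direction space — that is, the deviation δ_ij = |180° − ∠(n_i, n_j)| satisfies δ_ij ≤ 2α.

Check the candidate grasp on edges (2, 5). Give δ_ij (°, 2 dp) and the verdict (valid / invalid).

α = atan 0.1 = 5.71°;  2α = 11.42°
edge 2: e_2 = (-4.34, +0.46);  n_2 = (+0.1054, +0.9944)
edge 5: e_5 = (+2.15, -0.51);  n_5 = (-0.2308, -0.9730)
∠(n_2, n_5) = 172.71°
δ = |180° − 172.71°| = 7.29°
7.29° ≤ 2α = 11.42°  →  valid

δ = 7.29°, valid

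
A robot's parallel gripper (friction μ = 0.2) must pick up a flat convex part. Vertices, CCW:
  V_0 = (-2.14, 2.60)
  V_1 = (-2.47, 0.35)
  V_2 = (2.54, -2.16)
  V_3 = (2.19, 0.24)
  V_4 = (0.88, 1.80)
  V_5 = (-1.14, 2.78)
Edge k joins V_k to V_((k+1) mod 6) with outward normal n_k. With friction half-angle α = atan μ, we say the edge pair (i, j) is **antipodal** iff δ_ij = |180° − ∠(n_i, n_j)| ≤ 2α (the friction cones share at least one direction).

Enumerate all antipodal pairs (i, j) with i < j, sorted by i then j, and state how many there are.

count = 2; pairs: (0,2), (1,4)

α = atan 0.2 = 11.31°;  2α = 22.62°
n_0 = (-0.9894, +0.1451)
n_1 = (-0.4479, -0.8941)
n_2 = (+0.9895, +0.1443)
n_3 = (+0.7658, +0.6431)
n_4 = (+0.4365, +0.8997)
n_5 = (-0.1772, +0.9842)
  (0,1): δ = 108.27°  ·
  (0,2): δ = 16.64°  ✓
  (0,3): δ = 48.37°  ·
  (0,4): δ = 72.46°  ·
  (0,5): δ = 108.55°  ·
  (1,2): δ = 55.09°  ·
  (1,3): δ = 23.37°  ·
  (1,4): δ = 0.73°  ✓
  (1,5): δ = 36.81°  ·
  (2,3): δ = 148.28°  ·
  (2,4): δ = 124.18°  ·
  (2,5): δ = 88.09°  ·
  (3,4): δ = 155.90°  ·
  (3,5): δ = 119.82°  ·
  (4,5): δ = 143.92°  ·
antipodal pairs: 2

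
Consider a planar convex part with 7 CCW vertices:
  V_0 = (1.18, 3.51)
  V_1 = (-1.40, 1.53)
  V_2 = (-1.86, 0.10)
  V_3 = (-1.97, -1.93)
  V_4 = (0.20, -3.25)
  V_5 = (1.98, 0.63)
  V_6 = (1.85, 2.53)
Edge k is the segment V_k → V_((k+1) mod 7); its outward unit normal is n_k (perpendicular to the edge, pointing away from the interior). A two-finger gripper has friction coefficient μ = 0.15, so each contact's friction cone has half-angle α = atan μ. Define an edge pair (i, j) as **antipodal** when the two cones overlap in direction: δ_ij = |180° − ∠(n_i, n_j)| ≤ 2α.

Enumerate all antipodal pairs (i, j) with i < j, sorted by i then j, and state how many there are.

α = atan 0.15 = 8.53°;  2α = 17.06°
n_0 = (-0.6088, +0.7933)
n_1 = (-0.9520, +0.3062)
n_2 = (-0.9985, +0.0541)
n_3 = (-0.5197, -0.8544)
n_4 = (+0.9089, -0.4170)
n_5 = (+0.9977, +0.0683)
n_6 = (+0.8255, +0.5644)
  (0,1): δ = 145.34°  ·
  (0,2): δ = 130.61°  ·
  (0,3): δ = 68.82°  ·
  (0,4): δ = 27.85°  ·
  (0,5): δ = 56.41°  ·
  (0,6): δ = 86.86°  ·
  (1,2): δ = 165.27°  ·
  (1,3): δ = 103.48°  ·
  (1,4): δ = 6.81°  ✓
  (1,5): δ = 21.75°  ·
  (1,6): δ = 52.19°  ·
  (2,3): δ = 118.21°  ·
  (2,4): δ = 21.54°  ·
  (2,5): δ = 7.02°  ✓
  (2,6): δ = 37.46°  ·
  (3,4): δ = 83.33°  ·
  (3,5): δ = 54.77°  ·
  (3,6): δ = 24.33°  ·
  (4,5): δ = 151.44°  ·
  (4,6): δ = 121.00°  ·
  (5,6): δ = 149.55°  ·
antipodal pairs: 2

count = 2; pairs: (1,4), (2,5)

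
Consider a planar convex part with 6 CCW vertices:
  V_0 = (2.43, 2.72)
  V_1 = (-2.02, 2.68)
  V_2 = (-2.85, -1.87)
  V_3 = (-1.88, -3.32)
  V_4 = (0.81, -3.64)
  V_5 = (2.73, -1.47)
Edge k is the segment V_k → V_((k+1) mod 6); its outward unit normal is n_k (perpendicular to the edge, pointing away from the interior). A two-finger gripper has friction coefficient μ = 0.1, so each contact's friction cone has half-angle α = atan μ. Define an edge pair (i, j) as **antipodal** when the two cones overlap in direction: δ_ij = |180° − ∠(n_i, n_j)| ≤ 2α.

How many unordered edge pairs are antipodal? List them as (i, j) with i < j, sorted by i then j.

count = 1; pairs: (0,3)

α = atan 0.1 = 5.71°;  2α = 11.42°
n_0 = (-0.0090, +1.0000)
n_1 = (-0.9838, +0.1795)
n_2 = (-0.8312, -0.5560)
n_3 = (-0.1181, -0.9930)
n_4 = (+0.7489, -0.6626)
n_5 = (+0.9974, +0.0714)
  (0,1): δ = 100.85°  ·
  (0,2): δ = 56.73°  ·
  (0,3): δ = 7.30°  ✓
  (0,4): δ = 47.98°  ·
  (0,5): δ = 93.58°  ·
  (1,2): δ = 135.88°  ·
  (1,3): δ = 86.45°  ·
  (1,4): δ = 31.16°  ·
  (1,5): δ = 14.43°  ·
  (2,3): δ = 130.57°  ·
  (2,4): δ = 75.28°  ·
  (2,5): δ = 29.69°  ·
  (3,4): δ = 124.72°  ·
  (3,5): δ = 79.12°  ·
  (4,5): δ = 134.40°  ·
antipodal pairs: 1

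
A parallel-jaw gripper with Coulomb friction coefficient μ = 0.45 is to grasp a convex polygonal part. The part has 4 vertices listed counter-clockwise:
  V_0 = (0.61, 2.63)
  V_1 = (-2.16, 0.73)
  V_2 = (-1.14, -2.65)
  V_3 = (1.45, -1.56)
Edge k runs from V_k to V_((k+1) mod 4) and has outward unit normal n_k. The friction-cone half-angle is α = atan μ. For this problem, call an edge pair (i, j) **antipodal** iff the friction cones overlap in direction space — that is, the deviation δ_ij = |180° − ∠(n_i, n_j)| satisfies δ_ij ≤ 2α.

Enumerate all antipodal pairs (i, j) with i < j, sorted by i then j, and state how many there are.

count = 2; pairs: (0,2), (1,3)

α = atan 0.45 = 24.23°;  2α = 48.46°
n_0 = (-0.5656, +0.8246)
n_1 = (-0.9574, -0.2889)
n_2 = (+0.3879, -0.9217)
n_3 = (+0.9805, +0.1966)
  (0,1): δ = 107.65°  ·
  (0,2): δ = 11.62°  ✓
  (0,3): δ = 66.89°  ·
  (1,2): δ = 83.97°  ·
  (1,3): δ = 5.46°  ✓
  (2,3): δ = 101.49°  ·
antipodal pairs: 2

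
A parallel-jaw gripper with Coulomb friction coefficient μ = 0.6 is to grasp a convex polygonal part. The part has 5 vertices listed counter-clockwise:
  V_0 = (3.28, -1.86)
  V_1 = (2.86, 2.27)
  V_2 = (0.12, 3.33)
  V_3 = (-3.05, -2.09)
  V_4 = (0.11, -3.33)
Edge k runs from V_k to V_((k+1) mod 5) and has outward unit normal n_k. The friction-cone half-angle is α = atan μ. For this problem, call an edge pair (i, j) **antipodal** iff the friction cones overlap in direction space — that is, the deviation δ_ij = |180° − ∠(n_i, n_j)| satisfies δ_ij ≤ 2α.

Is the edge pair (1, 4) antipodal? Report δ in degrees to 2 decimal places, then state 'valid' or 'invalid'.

δ = 46.03°, valid

α = atan 0.6 = 30.96°;  2α = 61.93°
edge 1: e_1 = (-2.74, +1.06);  n_1 = (+0.3608, +0.9326)
edge 4: e_4 = (+3.17, +1.47);  n_4 = (+0.4207, -0.9072)
∠(n_1, n_4) = 133.97°
δ = |180° − 133.97°| = 46.03°
46.03° ≤ 2α = 61.93°  →  valid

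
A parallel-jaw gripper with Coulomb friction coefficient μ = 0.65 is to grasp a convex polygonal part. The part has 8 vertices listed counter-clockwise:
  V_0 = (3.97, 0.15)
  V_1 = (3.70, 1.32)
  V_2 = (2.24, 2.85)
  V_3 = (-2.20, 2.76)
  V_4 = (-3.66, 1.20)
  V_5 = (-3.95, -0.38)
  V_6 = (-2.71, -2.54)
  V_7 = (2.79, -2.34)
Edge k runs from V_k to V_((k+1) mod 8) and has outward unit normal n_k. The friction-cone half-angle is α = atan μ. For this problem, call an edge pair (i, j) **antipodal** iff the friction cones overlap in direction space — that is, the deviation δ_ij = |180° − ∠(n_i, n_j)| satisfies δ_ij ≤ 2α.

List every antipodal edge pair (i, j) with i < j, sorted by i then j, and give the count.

count = 13; pairs: (0,3), (0,4), (0,5), (1,4), (1,5), (1,6), (2,5), (2,6), (2,7), (3,6), (3,7), (4,7), (5,7)

α = atan 0.65 = 33.02°;  2α = 66.05°
n_0 = (+0.9744, +0.2249)
n_1 = (+0.7235, +0.6904)
n_2 = (-0.0203, +0.9998)
n_3 = (-0.7301, +0.6833)
n_4 = (-0.9836, +0.1805)
n_5 = (-0.8673, -0.4979)
n_6 = (+0.0363, -0.9993)
n_7 = (+0.9037, -0.4282)
  (0,1): δ = 149.34°  ·
  (0,2): δ = 101.83°  ·
  (0,3): δ = 56.10°  ✓
  (0,4): δ = 23.40°  ✓
  (0,5): δ = 16.86°  ✓
  (0,6): δ = 79.09°  ·
  (0,7): δ = 141.65°  ·
  (1,2): δ = 132.50°  ·
  (1,3): δ = 86.76°  ·
  (1,4): δ = 54.06°  ✓
  (1,5): δ = 13.80°  ✓
  (1,6): δ = 48.42°  ✓
  (1,7): δ = 110.99°  ·
  (2,3): δ = 134.26°  ·
  (2,4): δ = 101.56°  ·
  (2,5): δ = 61.30°  ✓
  (2,6): δ = 0.92°  ✓
  (2,7): δ = 63.48°  ✓
  (3,4): δ = 147.30°  ·
  (3,5): δ = 107.04°  ·
  (3,6): δ = 44.81°  ✓
  (3,7): δ = 17.75°  ✓
  (4,5): δ = 139.74°  ·
  (4,6): δ = 77.52°  ·
  (4,7): δ = 14.96°  ✓
  (5,6): δ = 117.78°  ·
  (5,7): δ = 55.22°  ✓
  (6,7): δ = 117.44°  ·
antipodal pairs: 13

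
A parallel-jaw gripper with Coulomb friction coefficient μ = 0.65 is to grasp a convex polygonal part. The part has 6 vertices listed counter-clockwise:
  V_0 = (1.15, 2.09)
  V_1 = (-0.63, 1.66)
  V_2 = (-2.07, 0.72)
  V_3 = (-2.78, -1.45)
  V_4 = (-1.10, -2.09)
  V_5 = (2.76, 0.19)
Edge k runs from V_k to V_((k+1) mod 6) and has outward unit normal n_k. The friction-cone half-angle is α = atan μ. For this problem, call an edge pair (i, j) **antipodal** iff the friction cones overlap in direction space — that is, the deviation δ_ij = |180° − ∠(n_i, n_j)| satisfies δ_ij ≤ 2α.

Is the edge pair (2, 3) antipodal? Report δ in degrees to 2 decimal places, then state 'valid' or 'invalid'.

δ = 92.74°, invalid

α = atan 0.65 = 33.02°;  2α = 66.05°
edge 2: e_2 = (-0.71, -2.17);  n_2 = (-0.9504, +0.3110)
edge 3: e_3 = (+1.68, -0.64);  n_3 = (-0.3560, -0.9345)
∠(n_2, n_3) = 87.26°
δ = |180° − 87.26°| = 92.74°
92.74° > 2α = 66.05°  →  invalid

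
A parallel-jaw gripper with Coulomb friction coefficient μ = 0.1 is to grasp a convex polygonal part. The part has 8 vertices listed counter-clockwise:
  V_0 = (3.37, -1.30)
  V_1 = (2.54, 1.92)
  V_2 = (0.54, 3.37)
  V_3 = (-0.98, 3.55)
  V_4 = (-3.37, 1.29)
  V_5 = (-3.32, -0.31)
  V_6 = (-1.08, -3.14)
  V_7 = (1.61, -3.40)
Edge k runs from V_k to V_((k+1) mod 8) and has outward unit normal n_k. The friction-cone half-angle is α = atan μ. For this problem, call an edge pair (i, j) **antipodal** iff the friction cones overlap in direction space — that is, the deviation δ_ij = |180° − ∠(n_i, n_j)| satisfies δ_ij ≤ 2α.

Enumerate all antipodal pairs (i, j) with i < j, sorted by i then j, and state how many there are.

α = atan 0.1 = 5.71°;  2α = 11.42°
n_0 = (+0.9683, +0.2496)
n_1 = (+0.5870, +0.8096)
n_2 = (+0.1176, +0.9931)
n_3 = (-0.6871, +0.7266)
n_4 = (-0.9995, -0.0312)
n_5 = (-0.7841, -0.6206)
n_6 = (-0.0962, -0.9954)
n_7 = (+0.7664, -0.6423)
  (0,1): δ = 140.40°  ·
  (0,2): δ = 111.21°  ·
  (0,3): δ = 61.06°  ·
  (0,4): δ = 12.66°  ·
  (0,5): δ = 23.91°  ·
  (0,6): δ = 70.03°  ·
  (0,7): δ = 125.58°  ·
  (1,2): δ = 150.81°  ·
  (1,3): δ = 100.66°  ·
  (1,4): δ = 52.27°  ·
  (1,5): δ = 15.70°  ·
  (1,6): δ = 30.42°  ·
  (1,7): δ = 85.98°  ·
  (2,3): δ = 129.85°  ·
  (2,4): δ = 81.46°  ·
  (2,5): δ = 44.88°  ·
  (2,6): δ = 1.23°  ✓
  (2,7): δ = 56.79°  ·
  (3,4): δ = 131.61°  ·
  (3,5): δ = 95.04°  ·
  (3,6): δ = 48.92°  ·
  (3,7): δ = 6.64°  ✓
  (4,5): δ = 143.43°  ·
  (4,6): δ = 97.31°  ·
  (4,7): δ = 41.76°  ·
  (5,6): δ = 133.88°  ·
  (5,7): δ = 78.33°  ·
  (6,7): δ = 124.45°  ·
antipodal pairs: 2

count = 2; pairs: (2,6), (3,7)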